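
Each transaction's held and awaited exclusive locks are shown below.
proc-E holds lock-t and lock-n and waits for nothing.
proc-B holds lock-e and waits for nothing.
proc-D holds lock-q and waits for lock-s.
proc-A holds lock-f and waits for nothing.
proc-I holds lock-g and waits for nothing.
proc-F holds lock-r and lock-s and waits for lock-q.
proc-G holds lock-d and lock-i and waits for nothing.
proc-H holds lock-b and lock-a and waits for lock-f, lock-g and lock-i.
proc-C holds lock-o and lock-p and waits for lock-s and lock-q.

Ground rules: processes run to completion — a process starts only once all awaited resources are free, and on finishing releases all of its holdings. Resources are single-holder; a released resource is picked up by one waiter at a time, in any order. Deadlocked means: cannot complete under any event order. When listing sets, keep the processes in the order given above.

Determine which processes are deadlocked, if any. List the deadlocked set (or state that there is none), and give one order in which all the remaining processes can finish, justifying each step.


The deadlocked set is proc-D, proc-F and proc-C.
Key observation: along proc-D -> proc-F -> proc-D, each member waits on what the next one holds — a deadlock; proc-C waits into the deadlock from upstream.
One completion order for the rest: proc-A, proc-G, proc-I, proc-H, proc-E, proc-B.
Verifying each step:
  run proc-A (it waits on nothing); releases lock-f
  run proc-G (it waits on nothing); releases lock-d and lock-i
  run proc-I (it waits on nothing); releases lock-g
  proc-H: everything it awaited (lock-f, lock-g and lock-i) is free; runs, freeing lock-b and lock-a
  run proc-E (it waits on nothing); releases lock-t and lock-n
  run proc-B (it waits on nothing); releases lock-e


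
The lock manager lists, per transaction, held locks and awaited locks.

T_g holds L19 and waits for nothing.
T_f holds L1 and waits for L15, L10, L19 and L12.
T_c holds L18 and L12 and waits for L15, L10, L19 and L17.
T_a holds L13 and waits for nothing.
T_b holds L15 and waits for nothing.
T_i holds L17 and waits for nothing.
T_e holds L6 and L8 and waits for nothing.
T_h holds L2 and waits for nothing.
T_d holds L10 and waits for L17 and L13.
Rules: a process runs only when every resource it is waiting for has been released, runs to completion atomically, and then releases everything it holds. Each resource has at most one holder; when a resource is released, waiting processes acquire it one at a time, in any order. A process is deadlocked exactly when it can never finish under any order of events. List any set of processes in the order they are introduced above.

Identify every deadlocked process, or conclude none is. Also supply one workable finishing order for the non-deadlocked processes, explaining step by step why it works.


No process is deadlocked.
Key observation: every chain of waits terminates; starting from the processes that wait on nothing, all the rest unlock in turn.
A valid finishing order for the others: T_a, T_h, T_i, T_b, T_d, T_g, T_c, T_e, T_f.
Verifying each step:
  T_a: no waits; runs immediately, freeing L13
  T_h: no waits; runs immediately, freeing L2
  T_i: no waits; runs immediately, freeing L17
  T_b: no waits; runs immediately, freeing L15
  run T_d (all its waits — L17 and L13 — are resolved); releases L10
  T_g: no waits; runs immediately, freeing L19
  run T_c (all its waits — L15, L10, L19 and L17 — are resolved); releases L18 and L12
  T_e: no waits; runs immediately, freeing L6 and L8
  run T_f (all its waits — L15, L10, L19 and L12 — are resolved); releases L1


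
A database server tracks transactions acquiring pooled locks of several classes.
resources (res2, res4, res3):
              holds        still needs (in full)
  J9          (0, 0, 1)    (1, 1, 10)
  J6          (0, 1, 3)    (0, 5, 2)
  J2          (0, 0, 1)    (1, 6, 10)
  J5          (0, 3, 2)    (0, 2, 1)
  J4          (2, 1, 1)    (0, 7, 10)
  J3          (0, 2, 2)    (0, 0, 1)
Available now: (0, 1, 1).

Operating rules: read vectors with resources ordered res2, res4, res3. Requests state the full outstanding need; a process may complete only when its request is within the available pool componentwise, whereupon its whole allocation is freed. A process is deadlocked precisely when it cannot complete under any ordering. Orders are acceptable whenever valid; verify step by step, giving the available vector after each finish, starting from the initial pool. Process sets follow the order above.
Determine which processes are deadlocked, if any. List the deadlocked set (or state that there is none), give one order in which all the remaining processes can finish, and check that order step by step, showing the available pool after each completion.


Deadlocked set: J9, J2 and J4.
Key observation: the pool after J3, J5, J6 is (0, 7, 8); every surviving request exceeds it in res3, so progress ends there.
A valid finishing order for the others: J3, J5, J6. Step-by-step check:
  pool = (0, 1, 1)
  run J3 (needs (0, 0, 1), free (0, 1, 1)); after release of (0, 2, 2) the pool is (0, 3, 3)
  run J5 (needs (0, 2, 1), free (0, 3, 3)); after release of (0, 3, 2) the pool is (0, 6, 5)
  run J6 (needs (0, 5, 2), free (0, 6, 5)); after release of (0, 1, 3) the pool is (0, 7, 8)
The stuck group stays short no matter what:
  J9 still needs (1, 1, 10) but only (0, 7, 8) is free — short on res2 and res3
  J2 still needs (1, 6, 10) but only (0, 7, 8) is free — short on res2 and res3
  J4 still needs (0, 7, 10) but only (0, 7, 8) is free — short on res3


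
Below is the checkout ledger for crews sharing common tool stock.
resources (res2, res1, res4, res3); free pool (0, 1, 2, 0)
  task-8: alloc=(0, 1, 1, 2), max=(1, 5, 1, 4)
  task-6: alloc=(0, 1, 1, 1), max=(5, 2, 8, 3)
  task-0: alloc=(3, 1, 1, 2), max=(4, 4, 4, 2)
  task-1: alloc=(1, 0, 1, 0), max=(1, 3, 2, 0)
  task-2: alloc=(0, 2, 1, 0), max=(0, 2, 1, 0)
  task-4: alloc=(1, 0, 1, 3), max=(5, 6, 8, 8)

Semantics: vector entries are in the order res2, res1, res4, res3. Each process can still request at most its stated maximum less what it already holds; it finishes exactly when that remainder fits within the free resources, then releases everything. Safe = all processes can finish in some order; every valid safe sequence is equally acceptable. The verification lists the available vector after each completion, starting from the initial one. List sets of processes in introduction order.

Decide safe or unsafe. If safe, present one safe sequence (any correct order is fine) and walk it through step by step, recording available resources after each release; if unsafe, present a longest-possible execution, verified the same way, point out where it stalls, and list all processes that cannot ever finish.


The state is UNSAFE.
Key observation: the wall is res4: completing task-2, task-1, task-0, task-8 brings the pool only to (4, 5, 6, 4), and all the rest need more.
The run task-2, task-1, task-0, task-8 cannot be extended any further. Walking it through:
  pool = (0, 1, 2, 0)
  task-2: need (0, 0, 0, 0) fits (0, 1, 2, 0); releases (0, 2, 1, 0), pool now (0, 3, 3, 0)
  task-1: need (0, 3, 1, 0) fits (0, 3, 3, 0); releases (1, 0, 1, 0), pool now (1, 3, 4, 0)
  task-0: need (1, 3, 3, 0) fits (1, 3, 4, 0); releases (3, 1, 1, 2), pool now (4, 4, 5, 2)
  task-8: need (1, 4, 0, 2) fits (4, 4, 5, 2); releases (0, 1, 1, 2), pool now (4, 5, 6, 4)
  blocked: task-6 wants (5, 1, 7, 2), pool (4, 5, 6, 4) — not enough res2 and res4
  blocked: task-4 wants (4, 6, 7, 5), pool (4, 5, 6, 4) — not enough res1, res4 and res3
Processes that can never finish: task-6 and task-4.


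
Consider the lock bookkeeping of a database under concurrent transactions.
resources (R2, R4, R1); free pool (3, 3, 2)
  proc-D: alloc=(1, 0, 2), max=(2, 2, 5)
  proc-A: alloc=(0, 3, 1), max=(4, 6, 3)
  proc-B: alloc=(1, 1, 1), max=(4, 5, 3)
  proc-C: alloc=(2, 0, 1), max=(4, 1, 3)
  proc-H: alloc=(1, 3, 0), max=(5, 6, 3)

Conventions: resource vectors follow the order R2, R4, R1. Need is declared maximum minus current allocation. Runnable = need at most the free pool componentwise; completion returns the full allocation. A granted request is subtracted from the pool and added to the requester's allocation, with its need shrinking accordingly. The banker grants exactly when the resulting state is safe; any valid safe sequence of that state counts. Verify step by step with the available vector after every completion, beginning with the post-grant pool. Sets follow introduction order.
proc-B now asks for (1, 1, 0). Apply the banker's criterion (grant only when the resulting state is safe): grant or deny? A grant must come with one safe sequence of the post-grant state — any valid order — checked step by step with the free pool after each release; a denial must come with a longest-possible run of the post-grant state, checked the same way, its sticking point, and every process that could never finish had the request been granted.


DENY. Granting would leave the state unsafe.
Key observation: R4 is the bottleneck — with proc-C, proc-D done the pool holds (5, 2, 5), short of every remaining need.
Pretend the grant happened; the run proc-C, proc-D goes as far as possible. Verifying each step:
  pool = (2, 2, 2)
  run proc-C (needs (2, 1, 2), free (2, 2, 2)); after release of (2, 0, 1) the pool is (4, 2, 3)
  run proc-D (needs (1, 2, 3), free (4, 2, 3)); after release of (1, 0, 2) the pool is (5, 2, 5)
  proc-A cannot run: need (4, 3, 2) vs free (5, 2, 5) (insufficient R4)
  proc-B cannot run: need (2, 3, 2) vs free (5, 2, 5) (insufficient R4)
  proc-H cannot run: need (4, 3, 3) vs free (5, 2, 5) (insufficient R4)
Processes that could never finish after the grant: proc-A, proc-B and proc-H.


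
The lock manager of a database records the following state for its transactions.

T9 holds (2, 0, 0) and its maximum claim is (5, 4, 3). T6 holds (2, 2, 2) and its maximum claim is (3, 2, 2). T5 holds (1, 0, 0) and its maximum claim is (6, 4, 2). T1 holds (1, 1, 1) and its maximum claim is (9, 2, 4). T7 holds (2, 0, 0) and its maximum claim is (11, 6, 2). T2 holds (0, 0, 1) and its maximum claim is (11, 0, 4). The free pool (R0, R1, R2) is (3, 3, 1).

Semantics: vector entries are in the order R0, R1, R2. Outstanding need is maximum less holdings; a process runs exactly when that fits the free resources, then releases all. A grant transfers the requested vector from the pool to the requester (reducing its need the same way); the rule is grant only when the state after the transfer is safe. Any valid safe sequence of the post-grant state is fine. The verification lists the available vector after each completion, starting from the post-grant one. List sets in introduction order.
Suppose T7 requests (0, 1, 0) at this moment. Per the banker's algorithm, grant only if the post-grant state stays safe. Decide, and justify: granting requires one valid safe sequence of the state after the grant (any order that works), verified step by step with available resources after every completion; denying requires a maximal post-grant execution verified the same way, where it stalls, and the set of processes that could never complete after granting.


GRANT: granting preserves safety; a valid post-grant sequence is T6, T9, T5, T1, T7, T2.
Key observation: even at the reduced pool (3, 2, 1), T6 fits immediately, so safety survives the grant.
Verifying the post-grant state step by step:
  pool = (3, 2, 1)
  run T6 (needs (1, 0, 0), free (3, 2, 1)); after release of (2, 2, 2) the pool is (5, 4, 3)
  run T9 (needs (3, 4, 3), free (5, 4, 3)); after release of (2, 0, 0) the pool is (7, 4, 3)
  run T5 (needs (5, 4, 2), free (7, 4, 3)); after release of (1, 0, 0) the pool is (8, 4, 3)
  run T1 (needs (8, 1, 3), free (8, 4, 3)); after release of (1, 1, 1) the pool is (9, 5, 4)
  run T7 (needs (9, 5, 2), free (9, 5, 4)); after release of (2, 1, 0) the pool is (11, 6, 4)
  run T2 (needs (11, 0, 3), free (11, 6, 4)); after release of (0, 0, 1) the pool is (11, 6, 5)


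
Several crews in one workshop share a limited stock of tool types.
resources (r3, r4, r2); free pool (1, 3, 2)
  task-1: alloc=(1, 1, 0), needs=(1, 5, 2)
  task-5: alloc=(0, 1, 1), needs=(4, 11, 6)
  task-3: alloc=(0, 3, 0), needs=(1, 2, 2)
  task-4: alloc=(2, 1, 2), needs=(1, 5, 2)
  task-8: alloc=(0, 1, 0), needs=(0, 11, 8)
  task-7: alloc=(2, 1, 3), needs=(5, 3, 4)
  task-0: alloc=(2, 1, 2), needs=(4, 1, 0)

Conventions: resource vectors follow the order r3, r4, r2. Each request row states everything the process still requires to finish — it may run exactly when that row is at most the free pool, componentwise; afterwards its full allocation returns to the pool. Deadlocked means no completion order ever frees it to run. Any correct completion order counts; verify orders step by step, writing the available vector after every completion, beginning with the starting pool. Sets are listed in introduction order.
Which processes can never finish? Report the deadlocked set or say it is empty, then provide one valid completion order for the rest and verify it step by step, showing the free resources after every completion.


Deadlocked set: task-5 and task-8.
Key observation: the pool after task-3, task-1, task-4, task-0, task-7 is (8, 10, 9); every surviving request exceeds it in r4, so progress ends there.
One completion order for the rest: task-3, task-1, task-4, task-0, task-7. Check, step by step:
  pool = (1, 3, 2)
  task-3 needs (1, 2, 2) <= (1, 3, 2) -> finishes; pool += (0, 3, 0) = (1, 6, 2)
  task-1 needs (1, 5, 2) <= (1, 6, 2) -> finishes; pool += (1, 1, 0) = (2, 7, 2)
  task-4 needs (1, 5, 2) <= (2, 7, 2) -> finishes; pool += (2, 1, 2) = (4, 8, 4)
  task-0 needs (4, 1, 0) <= (4, 8, 4) -> finishes; pool += (2, 1, 2) = (6, 9, 6)
  task-7 needs (5, 3, 4) <= (6, 9, 6) -> finishes; pool += (2, 1, 3) = (8, 10, 9)
None of the blocked processes ever fits:
  blocked: task-5 wants (4, 11, 6), pool (8, 10, 9) — not enough r4
  blocked: task-8 wants (0, 11, 8), pool (8, 10, 9) — not enough r4


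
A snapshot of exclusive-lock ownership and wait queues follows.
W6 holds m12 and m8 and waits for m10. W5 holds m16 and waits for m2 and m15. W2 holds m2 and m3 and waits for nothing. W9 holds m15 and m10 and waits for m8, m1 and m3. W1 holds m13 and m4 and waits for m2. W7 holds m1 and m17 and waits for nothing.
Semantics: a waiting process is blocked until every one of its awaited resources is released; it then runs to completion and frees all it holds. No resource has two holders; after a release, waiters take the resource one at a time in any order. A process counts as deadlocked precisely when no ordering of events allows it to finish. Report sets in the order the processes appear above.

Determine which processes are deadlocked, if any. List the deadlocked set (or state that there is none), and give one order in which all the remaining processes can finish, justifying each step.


Deadlocked set: W6, W5 and W9.
Key observation: the cycle W6 -> W9 -> W6 can never break — each member waits on the next; W5 waits into the deadlock from upstream.
One completion order for the rest: W2, W1, W7.
Verifying each step:
  W2: no waits; runs immediately, freeing m2 and m3
  run W1 (all its waits — m2 — are resolved); releases m13 and m4
  W7: no waits; runs immediately, freeing m1 and m17


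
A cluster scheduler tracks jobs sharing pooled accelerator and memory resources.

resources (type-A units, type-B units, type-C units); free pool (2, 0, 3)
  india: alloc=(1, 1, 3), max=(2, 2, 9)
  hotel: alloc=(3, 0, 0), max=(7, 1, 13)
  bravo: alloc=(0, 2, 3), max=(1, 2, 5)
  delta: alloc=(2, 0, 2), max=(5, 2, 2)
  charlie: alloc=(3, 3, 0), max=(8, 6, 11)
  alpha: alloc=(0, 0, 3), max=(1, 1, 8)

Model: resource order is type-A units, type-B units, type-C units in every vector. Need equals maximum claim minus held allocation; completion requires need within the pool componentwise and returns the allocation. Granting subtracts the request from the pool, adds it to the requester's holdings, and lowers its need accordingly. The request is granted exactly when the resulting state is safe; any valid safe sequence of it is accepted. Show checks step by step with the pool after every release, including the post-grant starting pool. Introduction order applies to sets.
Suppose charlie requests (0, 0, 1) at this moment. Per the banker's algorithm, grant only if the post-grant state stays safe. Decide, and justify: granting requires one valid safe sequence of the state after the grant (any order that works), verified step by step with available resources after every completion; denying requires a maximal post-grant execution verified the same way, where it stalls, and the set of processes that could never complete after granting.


GRANT: granting preserves safety; a valid post-grant sequence is bravo, alpha, india, delta, charlie, hotel.
Key observation: with (2, 0, 2) left after the transfer, bravo can run at once — the state stays safe.
Check on the post-grant state, step by step:
  pool = (2, 0, 2)
  bravo: need (1, 0, 2) fits (2, 0, 2); releases (0, 2, 3), pool now (2, 2, 5)
  alpha: need (1, 1, 5) fits (2, 2, 5); releases (0, 0, 3), pool now (2, 2, 8)
  india: need (1, 1, 6) fits (2, 2, 8); releases (1, 1, 3), pool now (3, 3, 11)
  delta: need (3, 2, 0) fits (3, 3, 11); releases (2, 0, 2), pool now (5, 3, 13)
  charlie: need (5, 3, 10) fits (5, 3, 13); releases (3, 3, 1), pool now (8, 6, 14)
  hotel: need (4, 1, 13) fits (8, 6, 14); releases (3, 0, 0), pool now (11, 6, 14)


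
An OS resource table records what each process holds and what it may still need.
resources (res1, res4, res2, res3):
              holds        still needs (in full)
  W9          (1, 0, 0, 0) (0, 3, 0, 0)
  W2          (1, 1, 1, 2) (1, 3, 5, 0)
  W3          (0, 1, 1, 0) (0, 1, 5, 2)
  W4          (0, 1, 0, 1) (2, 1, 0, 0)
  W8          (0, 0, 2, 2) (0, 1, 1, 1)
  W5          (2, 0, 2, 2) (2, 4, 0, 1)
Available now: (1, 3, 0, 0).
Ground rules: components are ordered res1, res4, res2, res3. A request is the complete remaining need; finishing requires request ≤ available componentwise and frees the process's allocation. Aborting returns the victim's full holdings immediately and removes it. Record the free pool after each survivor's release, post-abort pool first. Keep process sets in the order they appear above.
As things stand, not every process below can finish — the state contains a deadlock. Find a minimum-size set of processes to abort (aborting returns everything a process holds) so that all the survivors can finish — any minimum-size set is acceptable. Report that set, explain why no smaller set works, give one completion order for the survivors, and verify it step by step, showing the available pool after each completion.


Minimum abort set: W2.
Key observation: W3 could never have finished before the abort; with (1, 1, 1, 2) returned by W2, it fits at step 4.
No smaller set exists: with zero aborts the deadlock remains.
One survivor order: W9, W8, W5, W3, W4. Step-by-step check (post-abort pool first):
  pool = (2, 4, 1, 2)
  run W9 (needs (0, 3, 0, 0), free (2, 4, 1, 2)); after release of (1, 0, 0, 0) the pool is (3, 4, 1, 2)
  run W8 (needs (0, 1, 1, 1), free (3, 4, 1, 2)); after release of (0, 0, 2, 2) the pool is (3, 4, 3, 4)
  run W5 (needs (2, 4, 0, 1), free (3, 4, 3, 4)); after release of (2, 0, 2, 2) the pool is (5, 4, 5, 6)
  run W3 (needs (0, 1, 5, 2), free (5, 4, 5, 6)); after release of (0, 1, 1, 0) the pool is (5, 5, 6, 6)
  run W4 (needs (2, 1, 0, 0), free (5, 5, 6, 6)); after release of (0, 1, 0, 1) the pool is (5, 6, 6, 7)


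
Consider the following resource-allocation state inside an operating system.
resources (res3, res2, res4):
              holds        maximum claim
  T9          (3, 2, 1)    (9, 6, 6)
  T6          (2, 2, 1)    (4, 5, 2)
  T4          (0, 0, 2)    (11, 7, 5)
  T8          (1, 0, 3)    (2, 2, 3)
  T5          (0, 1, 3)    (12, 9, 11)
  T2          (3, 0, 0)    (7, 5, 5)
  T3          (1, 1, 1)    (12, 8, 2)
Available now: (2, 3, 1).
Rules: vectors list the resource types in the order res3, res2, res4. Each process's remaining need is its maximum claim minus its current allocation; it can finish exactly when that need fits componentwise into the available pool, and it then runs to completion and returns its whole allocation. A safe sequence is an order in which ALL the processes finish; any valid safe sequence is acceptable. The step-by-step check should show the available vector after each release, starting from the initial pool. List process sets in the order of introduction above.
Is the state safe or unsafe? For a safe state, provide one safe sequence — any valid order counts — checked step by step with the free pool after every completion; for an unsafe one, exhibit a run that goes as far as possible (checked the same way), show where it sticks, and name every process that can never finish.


SAFE — a valid safe sequence is T6, T8, T2, T9, T3, T4, T5.
Key observation: at T6 the run first touches a limit — (2, 3, 1) against (2, 3, 1), exact on a resource it actually requests.
Check, step by step:
  pool = (2, 3, 1)
  T6 needs (2, 3, 1) <= (2, 3, 1) -> finishes; pool += (2, 2, 1) = (4, 5, 2)
  T8 needs (1, 2, 0) <= (4, 5, 2) -> finishes; pool += (1, 0, 3) = (5, 5, 5)
  T2 needs (4, 5, 5) <= (5, 5, 5) -> finishes; pool += (3, 0, 0) = (8, 5, 5)
  T9 needs (6, 4, 5) <= (8, 5, 5) -> finishes; pool += (3, 2, 1) = (11, 7, 6)
  T3 needs (11, 7, 1) <= (11, 7, 6) -> finishes; pool += (1, 1, 1) = (12, 8, 7)
  T4 needs (11, 7, 3) <= (12, 8, 7) -> finishes; pool += (0, 0, 2) = (12, 8, 9)
  T5 needs (12, 8, 8) <= (12, 8, 9) -> finishes; pool += (0, 1, 3) = (12, 9, 12)


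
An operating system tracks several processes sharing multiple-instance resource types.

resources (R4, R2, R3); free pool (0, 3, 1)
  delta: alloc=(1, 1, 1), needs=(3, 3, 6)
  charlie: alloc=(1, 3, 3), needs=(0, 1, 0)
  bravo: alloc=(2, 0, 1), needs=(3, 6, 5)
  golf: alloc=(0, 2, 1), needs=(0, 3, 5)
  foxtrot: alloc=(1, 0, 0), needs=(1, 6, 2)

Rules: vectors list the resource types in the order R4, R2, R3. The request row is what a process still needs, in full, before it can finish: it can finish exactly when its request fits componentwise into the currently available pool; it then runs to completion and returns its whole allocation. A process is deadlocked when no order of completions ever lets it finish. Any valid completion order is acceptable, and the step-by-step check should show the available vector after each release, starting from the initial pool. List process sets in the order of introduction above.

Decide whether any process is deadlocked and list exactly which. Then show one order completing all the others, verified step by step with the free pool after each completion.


The deadlocked set is delta, bravo and golf.
Key observation: once charlie, foxtrot finish, the pool peaks at (2, 6, 4) — and every remaining process still needs more R3 than that.
The rest can finish in the order charlie, foxtrot. Walking it through:
  pool = (0, 3, 1)
  charlie: need (0, 1, 0) fits (0, 3, 1); releases (1, 3, 3), pool now (1, 6, 4)
  foxtrot: need (1, 6, 2) fits (1, 6, 4); releases (1, 0, 0), pool now (2, 6, 4)
None of the blocked processes ever fits:
  delta cannot run: need (3, 3, 6) vs free (2, 6, 4) (insufficient R4 and R3)
  bravo cannot run: need (3, 6, 5) vs free (2, 6, 4) (insufficient R4 and R3)
  golf cannot run: need (0, 3, 5) vs free (2, 6, 4) (insufficient R3)


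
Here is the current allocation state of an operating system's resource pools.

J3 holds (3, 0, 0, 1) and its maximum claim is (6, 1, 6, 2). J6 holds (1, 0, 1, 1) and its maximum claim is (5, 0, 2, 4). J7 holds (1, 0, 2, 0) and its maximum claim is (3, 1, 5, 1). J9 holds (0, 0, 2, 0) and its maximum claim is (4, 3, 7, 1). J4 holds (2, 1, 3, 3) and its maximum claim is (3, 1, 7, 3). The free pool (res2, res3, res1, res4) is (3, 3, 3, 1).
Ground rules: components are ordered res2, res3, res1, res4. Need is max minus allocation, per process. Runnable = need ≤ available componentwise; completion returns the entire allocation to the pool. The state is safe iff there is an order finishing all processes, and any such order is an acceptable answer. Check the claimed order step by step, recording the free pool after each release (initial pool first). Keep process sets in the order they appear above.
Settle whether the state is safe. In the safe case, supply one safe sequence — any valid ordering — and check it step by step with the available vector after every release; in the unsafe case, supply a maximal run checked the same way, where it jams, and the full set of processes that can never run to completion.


SAFE, for example via the order J7, J4, J6, J9, J3.
Key observation: reading the order forward, J7 is the first process whose need (2, 1, 3, 1) meets the free pool (3, 3, 3, 1) exactly on a resource it requests.
Verifying each step:
  pool = (3, 3, 3, 1)
  J7: need (2, 1, 3, 1) fits (3, 3, 3, 1); releases (1, 0, 2, 0), pool now (4, 3, 5, 1)
  J4: need (1, 0, 4, 0) fits (4, 3, 5, 1); releases (2, 1, 3, 3), pool now (6, 4, 8, 4)
  J6: need (4, 0, 1, 3) fits (6, 4, 8, 4); releases (1, 0, 1, 1), pool now (7, 4, 9, 5)
  J9: need (4, 3, 5, 1) fits (7, 4, 9, 5); releases (0, 0, 2, 0), pool now (7, 4, 11, 5)
  J3: need (3, 1, 6, 1) fits (7, 4, 11, 5); releases (3, 0, 0, 1), pool now (10, 4, 11, 6)


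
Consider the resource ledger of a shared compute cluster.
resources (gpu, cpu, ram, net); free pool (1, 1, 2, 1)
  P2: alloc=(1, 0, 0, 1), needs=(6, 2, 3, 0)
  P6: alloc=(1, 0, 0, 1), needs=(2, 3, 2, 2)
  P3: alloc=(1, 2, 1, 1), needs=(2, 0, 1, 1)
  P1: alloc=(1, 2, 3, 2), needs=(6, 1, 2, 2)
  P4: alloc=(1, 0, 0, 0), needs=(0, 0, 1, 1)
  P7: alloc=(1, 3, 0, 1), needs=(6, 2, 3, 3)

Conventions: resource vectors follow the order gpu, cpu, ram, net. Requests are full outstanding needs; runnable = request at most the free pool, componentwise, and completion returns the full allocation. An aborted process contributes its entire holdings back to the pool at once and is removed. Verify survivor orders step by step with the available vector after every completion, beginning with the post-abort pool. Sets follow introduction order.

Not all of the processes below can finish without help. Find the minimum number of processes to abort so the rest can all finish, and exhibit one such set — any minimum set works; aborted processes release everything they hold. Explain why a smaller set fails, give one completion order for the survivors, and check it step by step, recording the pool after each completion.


The answer: abort P2 and P7.
Key observation: aborting P2 and P7 returns (2, 3, 0, 2), and P1 — hopeless before — runs at step 4 with the returned capacity in the pool.
Why nothing smaller works — every single abort fails: P2 alone leaves P1 blocked (short on gpu); P6 alone leaves P2 blocked (short on gpu); P3 alone leaves P2 blocked (short on gpu); P1 alone leaves P2 blocked (short on gpu); P4 alone leaves P2 blocked (short on gpu); P7 alone leaves P2 blocked (short on gpu).
The survivors complete as P4, P3, P6, P1. Verifying each step (starting from the post-abort pool):
  pool = (3, 4, 2, 3)
  P4 needs (0, 0, 1, 1) <= (3, 4, 2, 3) -> finishes; pool += (1, 0, 0, 0) = (4, 4, 2, 3)
  P3 needs (2, 0, 1, 1) <= (4, 4, 2, 3) -> finishes; pool += (1, 2, 1, 1) = (5, 6, 3, 4)
  P6 needs (2, 3, 2, 2) <= (5, 6, 3, 4) -> finishes; pool += (1, 0, 0, 1) = (6, 6, 3, 5)
  P1 needs (6, 1, 2, 2) <= (6, 6, 3, 5) -> finishes; pool += (1, 2, 3, 2) = (7, 8, 6, 7)


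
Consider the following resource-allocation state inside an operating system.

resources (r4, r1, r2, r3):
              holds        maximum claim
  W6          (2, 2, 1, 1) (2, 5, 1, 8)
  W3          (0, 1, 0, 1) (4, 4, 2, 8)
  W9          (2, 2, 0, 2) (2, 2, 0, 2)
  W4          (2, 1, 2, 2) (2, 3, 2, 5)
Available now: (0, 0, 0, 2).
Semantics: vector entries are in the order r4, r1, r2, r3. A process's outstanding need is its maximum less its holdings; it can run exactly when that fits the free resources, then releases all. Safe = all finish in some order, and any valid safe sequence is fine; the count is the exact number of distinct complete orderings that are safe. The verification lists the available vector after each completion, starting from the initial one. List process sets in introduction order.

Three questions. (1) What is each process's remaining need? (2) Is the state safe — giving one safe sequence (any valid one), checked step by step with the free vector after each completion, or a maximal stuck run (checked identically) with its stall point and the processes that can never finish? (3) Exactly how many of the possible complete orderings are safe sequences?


(1) Remaining need (order r4, r1, r2, r3):
  W6: (0, 3, 0, 7)
  W3: (4, 3, 2, 7)
  W9: (0, 0, 0, 0)
  W4: (0, 2, 0, 3)
(2) The state is UNSAFE.
Key observation: no order helps: past W9, W4, the free pool tops out at (4, 3, 2, 6), below what each blocked process needs in r3.
A maximal execution: W9, W4 — then nothing else fits. Check, step by step:
  pool = (0, 0, 0, 2)
  W9 needs (0, 0, 0, 0) <= (0, 0, 0, 2) -> finishes; pool += (2, 2, 0, 2) = (2, 2, 0, 4)
  W4 needs (0, 2, 0, 3) <= (2, 2, 0, 4) -> finishes; pool += (2, 1, 2, 2) = (4, 3, 2, 6)
  blocked: W6 wants (0, 3, 0, 7), pool (4, 3, 2, 6) — not enough r3
  blocked: W3 wants (4, 3, 2, 7), pool (4, 3, 2, 6) — not enough r3
Never able to finish: W6 and W3.
(3) The exact count: 0 of the possible complete orderings are safe sequences.


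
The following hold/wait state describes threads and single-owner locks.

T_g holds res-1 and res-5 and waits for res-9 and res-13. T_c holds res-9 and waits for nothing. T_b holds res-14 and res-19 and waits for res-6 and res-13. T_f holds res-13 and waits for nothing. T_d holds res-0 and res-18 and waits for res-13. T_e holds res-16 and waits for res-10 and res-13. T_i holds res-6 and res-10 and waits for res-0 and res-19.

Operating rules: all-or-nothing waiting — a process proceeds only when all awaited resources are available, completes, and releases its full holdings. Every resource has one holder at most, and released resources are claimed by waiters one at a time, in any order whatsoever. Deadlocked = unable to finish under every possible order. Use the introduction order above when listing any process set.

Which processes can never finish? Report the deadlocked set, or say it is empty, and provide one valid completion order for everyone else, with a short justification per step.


Deadlocked set: T_b, T_e and T_i.
Key observation: the wait chain closes on itself along T_b -> T_i -> T_b; T_e waits into the deadlock from upstream.
A valid finishing order for the others: T_c, T_f, T_d, T_g.
Check, step by step:
  run T_c (it waits on nothing); releases res-9
  run T_f (it waits on nothing); releases res-13
  run T_d (all its waits — res-13 — are resolved); releases res-0 and res-18
  run T_g (all its waits — res-9 and res-13 — are resolved); releases res-1 and res-5


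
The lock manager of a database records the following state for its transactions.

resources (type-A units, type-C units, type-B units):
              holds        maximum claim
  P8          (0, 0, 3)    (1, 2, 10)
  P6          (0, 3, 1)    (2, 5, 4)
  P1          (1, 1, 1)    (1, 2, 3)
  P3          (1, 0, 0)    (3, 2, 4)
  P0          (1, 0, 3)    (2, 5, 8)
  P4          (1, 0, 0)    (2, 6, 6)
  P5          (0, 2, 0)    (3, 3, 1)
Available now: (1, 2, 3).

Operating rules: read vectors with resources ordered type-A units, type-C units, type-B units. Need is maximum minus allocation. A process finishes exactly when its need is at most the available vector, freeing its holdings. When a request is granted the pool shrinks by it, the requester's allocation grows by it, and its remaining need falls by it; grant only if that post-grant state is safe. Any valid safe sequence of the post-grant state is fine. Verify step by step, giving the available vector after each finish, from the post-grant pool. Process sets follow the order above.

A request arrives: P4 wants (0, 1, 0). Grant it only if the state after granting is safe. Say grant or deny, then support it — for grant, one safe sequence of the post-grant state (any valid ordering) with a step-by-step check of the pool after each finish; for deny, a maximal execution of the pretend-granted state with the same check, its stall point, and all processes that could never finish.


GRANT. The post-grant state is safe; one safe sequence: P1, P3, P6, P0, P8, P4, P5.
Key observation: the grant leaves (1, 1, 3) free — enough for P1, whose release restarts the cascade.
Verifying the post-grant state step by step:
  pool = (1, 1, 3)
  P1 needs (0, 1, 2) <= (1, 1, 3) -> finishes; pool += (1, 1, 1) = (2, 2, 4)
  P3 needs (2, 2, 4) <= (2, 2, 4) -> finishes; pool += (1, 0, 0) = (3, 2, 4)
  P6 needs (2, 2, 3) <= (3, 2, 4) -> finishes; pool += (0, 3, 1) = (3, 5, 5)
  P0 needs (1, 5, 5) <= (3, 5, 5) -> finishes; pool += (1, 0, 3) = (4, 5, 8)
  P8 needs (1, 2, 7) <= (4, 5, 8) -> finishes; pool += (0, 0, 3) = (4, 5, 11)
  P4 needs (1, 5, 6) <= (4, 5, 11) -> finishes; pool += (1, 1, 0) = (5, 6, 11)
  P5 needs (3, 1, 1) <= (5, 6, 11) -> finishes; pool += (0, 2, 0) = (5, 8, 11)


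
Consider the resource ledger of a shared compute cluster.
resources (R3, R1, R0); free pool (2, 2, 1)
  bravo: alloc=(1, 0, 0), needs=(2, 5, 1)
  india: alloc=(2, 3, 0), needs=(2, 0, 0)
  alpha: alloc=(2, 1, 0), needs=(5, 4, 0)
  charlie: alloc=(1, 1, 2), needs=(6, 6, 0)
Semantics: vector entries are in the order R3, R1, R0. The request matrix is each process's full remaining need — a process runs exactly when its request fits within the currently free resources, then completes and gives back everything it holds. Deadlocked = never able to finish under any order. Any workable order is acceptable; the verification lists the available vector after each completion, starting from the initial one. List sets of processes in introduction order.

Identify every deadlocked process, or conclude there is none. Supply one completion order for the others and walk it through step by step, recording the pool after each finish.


The deadlocked set is empty.
Key observation: india leads a chain of completions in which each release enables another process.
The rest can finish in the order india, bravo, alpha, charlie. Step-by-step check:
  pool = (2, 2, 1)
  india needs (2, 0, 0) <= (2, 2, 1) -> finishes; pool += (2, 3, 0) = (4, 5, 1)
  bravo needs (2, 5, 1) <= (4, 5, 1) -> finishes; pool += (1, 0, 0) = (5, 5, 1)
  alpha needs (5, 4, 0) <= (5, 5, 1) -> finishes; pool += (2, 1, 0) = (7, 6, 1)
  charlie needs (6, 6, 0) <= (7, 6, 1) -> finishes; pool += (1, 1, 2) = (8, 7, 3)


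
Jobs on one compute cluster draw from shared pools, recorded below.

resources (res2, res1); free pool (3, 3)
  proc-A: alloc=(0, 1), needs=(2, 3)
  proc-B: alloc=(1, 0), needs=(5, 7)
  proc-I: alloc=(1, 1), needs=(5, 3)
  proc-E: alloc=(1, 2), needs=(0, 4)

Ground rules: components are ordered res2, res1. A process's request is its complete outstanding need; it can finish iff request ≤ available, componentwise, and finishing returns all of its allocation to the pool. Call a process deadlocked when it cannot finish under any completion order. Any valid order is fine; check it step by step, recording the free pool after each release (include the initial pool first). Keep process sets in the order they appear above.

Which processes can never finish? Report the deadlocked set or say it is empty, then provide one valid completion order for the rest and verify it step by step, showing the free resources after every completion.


Deadlocked: proc-B and proc-I.
Key observation: proc-A, proc-E can finish, but then (4, 6) is all there is, and the blocked group's res2 demands exceed it.
One completion order for the rest: proc-A, proc-E. Verifying each step:
  pool = (3, 3)
  proc-A: need (2, 3) fits (3, 3); releases (0, 1), pool now (3, 4)
  proc-E: need (0, 4) fits (3, 4); releases (1, 2), pool now (4, 6)
The stuck group stays short no matter what:
  proc-B cannot run: need (5, 7) vs free (4, 6) (insufficient res2 and res1)
  proc-I cannot run: need (5, 3) vs free (4, 6) (insufficient res2)


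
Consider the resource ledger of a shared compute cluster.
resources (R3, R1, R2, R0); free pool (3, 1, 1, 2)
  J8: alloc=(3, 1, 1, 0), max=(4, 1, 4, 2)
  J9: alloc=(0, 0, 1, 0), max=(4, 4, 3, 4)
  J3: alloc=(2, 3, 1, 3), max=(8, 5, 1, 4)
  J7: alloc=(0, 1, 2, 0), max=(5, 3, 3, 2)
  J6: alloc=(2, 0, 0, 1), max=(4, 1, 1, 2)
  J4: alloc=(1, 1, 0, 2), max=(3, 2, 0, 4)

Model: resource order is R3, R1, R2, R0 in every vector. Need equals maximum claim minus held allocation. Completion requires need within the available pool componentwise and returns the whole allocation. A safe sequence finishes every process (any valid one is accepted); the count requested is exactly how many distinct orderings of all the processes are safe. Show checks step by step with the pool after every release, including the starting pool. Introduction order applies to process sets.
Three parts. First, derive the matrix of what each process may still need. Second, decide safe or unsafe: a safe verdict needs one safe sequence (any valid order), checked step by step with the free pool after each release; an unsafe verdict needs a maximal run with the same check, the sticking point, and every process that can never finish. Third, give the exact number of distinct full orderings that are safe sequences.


(1) Remaining need (order R3, R1, R2, R0):
  J8: (1, 0, 3, 2)
  J9: (4, 4, 2, 4)
  J3: (6, 2, 0, 1)
  J7: (5, 2, 1, 2)
  J6: (2, 1, 1, 1)
  J4: (2, 1, 0, 2)
(2) SAFE. One safe sequence: J4, J6, J7, J3, J9, J8.
Key observation: reading the order forward, J4 is the first process whose need (2, 1, 0, 2) meets the free pool (3, 1, 1, 2) exactly on a resource it requests.
Verifying each step:
  pool = (3, 1, 1, 2)
  J4 needs (2, 1, 0, 2) <= (3, 1, 1, 2) -> finishes; pool += (1, 1, 0, 2) = (4, 2, 1, 4)
  J6 needs (2, 1, 1, 1) <= (4, 2, 1, 4) -> finishes; pool += (2, 0, 0, 1) = (6, 2, 1, 5)
  J7 needs (5, 2, 1, 2) <= (6, 2, 1, 5) -> finishes; pool += (0, 1, 2, 0) = (6, 3, 3, 5)
  J3 needs (6, 2, 0, 1) <= (6, 3, 3, 5) -> finishes; pool += (2, 3, 1, 3) = (8, 6, 4, 8)
  J9 needs (4, 4, 2, 4) <= (8, 6, 4, 8) -> finishes; pool += (0, 0, 1, 0) = (8, 6, 5, 8)
  J8 needs (1, 0, 3, 2) <= (8, 6, 5, 8) -> finishes; pool += (3, 1, 1, 0) = (11, 7, 6, 8)
(3) Exactly 16 of the possible complete orderings are safe sequences.


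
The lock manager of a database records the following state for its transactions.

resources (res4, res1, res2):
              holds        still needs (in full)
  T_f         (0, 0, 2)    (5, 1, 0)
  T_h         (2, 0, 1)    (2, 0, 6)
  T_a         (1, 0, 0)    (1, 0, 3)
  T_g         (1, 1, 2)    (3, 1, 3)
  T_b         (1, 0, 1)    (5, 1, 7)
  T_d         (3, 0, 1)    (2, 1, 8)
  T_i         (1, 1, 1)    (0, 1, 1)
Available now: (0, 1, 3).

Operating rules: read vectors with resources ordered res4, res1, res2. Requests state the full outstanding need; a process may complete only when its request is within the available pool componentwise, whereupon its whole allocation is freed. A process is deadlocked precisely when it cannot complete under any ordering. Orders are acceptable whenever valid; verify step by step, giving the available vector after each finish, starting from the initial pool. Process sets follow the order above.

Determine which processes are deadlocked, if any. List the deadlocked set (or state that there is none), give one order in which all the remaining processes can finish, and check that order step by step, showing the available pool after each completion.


The deadlocked set is T_f, T_h, T_g, T_b and T_d.
Key observation: after T_i, T_a the pool peaks at (2, 2, 4), and each blocked process is short somewhere: T_f on res4; T_h on res2; T_g on res4; T_b on res4, res2; T_d on res2.
The rest can finish in the order T_i, T_a. Step-by-step check:
  pool = (0, 1, 3)
  T_i needs (0, 1, 1) <= (0, 1, 3) -> finishes; pool += (1, 1, 1) = (1, 2, 4)
  T_a needs (1, 0, 3) <= (1, 2, 4) -> finishes; pool += (1, 0, 0) = (2, 2, 4)
The blocked processes can never fit:
  T_f cannot run: need (5, 1, 0) vs free (2, 2, 4) (insufficient res4)
  T_h cannot run: need (2, 0, 6) vs free (2, 2, 4) (insufficient res2)
  T_g cannot run: need (3, 1, 3) vs free (2, 2, 4) (insufficient res4)
  T_b cannot run: need (5, 1, 7) vs free (2, 2, 4) (insufficient res4 and res2)
  T_d cannot run: need (2, 1, 8) vs free (2, 2, 4) (insufficient res2)
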